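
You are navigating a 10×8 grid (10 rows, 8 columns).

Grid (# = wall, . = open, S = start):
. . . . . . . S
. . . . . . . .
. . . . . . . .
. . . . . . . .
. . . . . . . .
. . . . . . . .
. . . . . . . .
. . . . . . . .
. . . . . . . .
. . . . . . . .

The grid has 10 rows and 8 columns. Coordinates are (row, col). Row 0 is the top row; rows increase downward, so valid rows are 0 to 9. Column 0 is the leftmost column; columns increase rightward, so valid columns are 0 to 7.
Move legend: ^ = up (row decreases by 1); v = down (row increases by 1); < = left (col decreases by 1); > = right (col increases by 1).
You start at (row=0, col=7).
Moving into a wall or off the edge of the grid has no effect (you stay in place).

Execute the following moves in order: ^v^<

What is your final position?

Answer: Final position: (row=0, col=6)

Derivation:
Start: (row=0, col=7)
  ^ (up): blocked, stay at (row=0, col=7)
  v (down): (row=0, col=7) -> (row=1, col=7)
  ^ (up): (row=1, col=7) -> (row=0, col=7)
  < (left): (row=0, col=7) -> (row=0, col=6)
Final: (row=0, col=6)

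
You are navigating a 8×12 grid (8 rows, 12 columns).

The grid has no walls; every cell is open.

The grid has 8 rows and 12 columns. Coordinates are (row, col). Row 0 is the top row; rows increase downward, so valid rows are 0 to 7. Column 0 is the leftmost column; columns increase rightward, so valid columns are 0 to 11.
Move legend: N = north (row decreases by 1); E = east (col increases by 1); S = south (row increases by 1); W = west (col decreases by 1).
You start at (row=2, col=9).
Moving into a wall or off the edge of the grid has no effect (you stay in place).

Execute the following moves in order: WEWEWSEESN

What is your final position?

Start: (row=2, col=9)
  W (west): (row=2, col=9) -> (row=2, col=8)
  E (east): (row=2, col=8) -> (row=2, col=9)
  W (west): (row=2, col=9) -> (row=2, col=8)
  E (east): (row=2, col=8) -> (row=2, col=9)
  W (west): (row=2, col=9) -> (row=2, col=8)
  S (south): (row=2, col=8) -> (row=3, col=8)
  E (east): (row=3, col=8) -> (row=3, col=9)
  E (east): (row=3, col=9) -> (row=3, col=10)
  S (south): (row=3, col=10) -> (row=4, col=10)
  N (north): (row=4, col=10) -> (row=3, col=10)
Final: (row=3, col=10)

Answer: Final position: (row=3, col=10)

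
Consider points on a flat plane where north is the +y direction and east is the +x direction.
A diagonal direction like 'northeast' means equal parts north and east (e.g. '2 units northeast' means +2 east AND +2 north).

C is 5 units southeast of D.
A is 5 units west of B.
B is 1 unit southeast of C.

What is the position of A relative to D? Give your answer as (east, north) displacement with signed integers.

Answer: A is at (east=1, north=-6) relative to D.

Derivation:
Place D at the origin (east=0, north=0).
  C is 5 units southeast of D: delta (east=+5, north=-5); C at (east=5, north=-5).
  B is 1 unit southeast of C: delta (east=+1, north=-1); B at (east=6, north=-6).
  A is 5 units west of B: delta (east=-5, north=+0); A at (east=1, north=-6).
Therefore A relative to D: (east=1, north=-6).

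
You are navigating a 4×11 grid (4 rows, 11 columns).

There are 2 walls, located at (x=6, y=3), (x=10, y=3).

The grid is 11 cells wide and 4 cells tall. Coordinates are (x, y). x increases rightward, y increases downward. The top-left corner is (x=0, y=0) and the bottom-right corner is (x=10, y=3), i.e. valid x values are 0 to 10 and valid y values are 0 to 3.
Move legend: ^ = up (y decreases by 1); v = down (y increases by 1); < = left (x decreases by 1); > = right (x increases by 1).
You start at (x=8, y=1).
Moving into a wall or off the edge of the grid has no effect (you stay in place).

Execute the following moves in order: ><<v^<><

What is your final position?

Answer: Final position: (x=6, y=1)

Derivation:
Start: (x=8, y=1)
  > (right): (x=8, y=1) -> (x=9, y=1)
  < (left): (x=9, y=1) -> (x=8, y=1)
  < (left): (x=8, y=1) -> (x=7, y=1)
  v (down): (x=7, y=1) -> (x=7, y=2)
  ^ (up): (x=7, y=2) -> (x=7, y=1)
  < (left): (x=7, y=1) -> (x=6, y=1)
  > (right): (x=6, y=1) -> (x=7, y=1)
  < (left): (x=7, y=1) -> (x=6, y=1)
Final: (x=6, y=1)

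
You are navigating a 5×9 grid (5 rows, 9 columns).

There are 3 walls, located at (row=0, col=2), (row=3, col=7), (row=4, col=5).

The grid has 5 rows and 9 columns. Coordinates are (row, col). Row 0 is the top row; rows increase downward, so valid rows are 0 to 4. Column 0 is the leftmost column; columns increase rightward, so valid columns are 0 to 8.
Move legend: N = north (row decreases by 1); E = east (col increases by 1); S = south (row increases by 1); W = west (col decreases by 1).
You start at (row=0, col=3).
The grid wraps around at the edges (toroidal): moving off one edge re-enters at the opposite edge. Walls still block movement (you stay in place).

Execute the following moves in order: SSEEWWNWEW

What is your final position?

Start: (row=0, col=3)
  S (south): (row=0, col=3) -> (row=1, col=3)
  S (south): (row=1, col=3) -> (row=2, col=3)
  E (east): (row=2, col=3) -> (row=2, col=4)
  E (east): (row=2, col=4) -> (row=2, col=5)
  W (west): (row=2, col=5) -> (row=2, col=4)
  W (west): (row=2, col=4) -> (row=2, col=3)
  N (north): (row=2, col=3) -> (row=1, col=3)
  W (west): (row=1, col=3) -> (row=1, col=2)
  E (east): (row=1, col=2) -> (row=1, col=3)
  W (west): (row=1, col=3) -> (row=1, col=2)
Final: (row=1, col=2)

Answer: Final position: (row=1, col=2)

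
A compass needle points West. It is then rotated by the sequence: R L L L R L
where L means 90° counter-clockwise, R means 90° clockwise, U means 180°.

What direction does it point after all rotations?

Answer: Final heading: East

Derivation:
Start: West
  R (right (90° clockwise)) -> North
  L (left (90° counter-clockwise)) -> West
  L (left (90° counter-clockwise)) -> South
  L (left (90° counter-clockwise)) -> East
  R (right (90° clockwise)) -> South
  L (left (90° counter-clockwise)) -> East
Final: East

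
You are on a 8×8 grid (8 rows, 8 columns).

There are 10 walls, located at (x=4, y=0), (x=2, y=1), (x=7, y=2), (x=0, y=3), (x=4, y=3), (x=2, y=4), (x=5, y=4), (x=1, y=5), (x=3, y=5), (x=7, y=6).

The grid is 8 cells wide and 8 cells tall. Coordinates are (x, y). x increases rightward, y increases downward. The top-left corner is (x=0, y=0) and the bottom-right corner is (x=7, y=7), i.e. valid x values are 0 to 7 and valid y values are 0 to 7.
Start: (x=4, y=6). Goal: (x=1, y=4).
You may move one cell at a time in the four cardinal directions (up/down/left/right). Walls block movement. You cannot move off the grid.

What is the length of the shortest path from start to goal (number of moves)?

BFS from (x=4, y=6) until reaching (x=1, y=4):
  Distance 0: (x=4, y=6)
  Distance 1: (x=4, y=5), (x=3, y=6), (x=5, y=6), (x=4, y=7)
  Distance 2: (x=4, y=4), (x=5, y=5), (x=2, y=6), (x=6, y=6), (x=3, y=7), (x=5, y=7)
  Distance 3: (x=3, y=4), (x=2, y=5), (x=6, y=5), (x=1, y=6), (x=2, y=7), (x=6, y=7)
  Distance 4: (x=3, y=3), (x=6, y=4), (x=7, y=5), (x=0, y=6), (x=1, y=7), (x=7, y=7)
  Distance 5: (x=3, y=2), (x=2, y=3), (x=6, y=3), (x=7, y=4), (x=0, y=5), (x=0, y=7)
  Distance 6: (x=3, y=1), (x=2, y=2), (x=4, y=2), (x=6, y=2), (x=1, y=3), (x=5, y=3), (x=7, y=3), (x=0, y=4)
  Distance 7: (x=3, y=0), (x=4, y=1), (x=6, y=1), (x=1, y=2), (x=5, y=2), (x=1, y=4)  <- goal reached here
One shortest path (7 moves): (x=4, y=6) -> (x=4, y=5) -> (x=4, y=4) -> (x=3, y=4) -> (x=3, y=3) -> (x=2, y=3) -> (x=1, y=3) -> (x=1, y=4)

Answer: Shortest path length: 7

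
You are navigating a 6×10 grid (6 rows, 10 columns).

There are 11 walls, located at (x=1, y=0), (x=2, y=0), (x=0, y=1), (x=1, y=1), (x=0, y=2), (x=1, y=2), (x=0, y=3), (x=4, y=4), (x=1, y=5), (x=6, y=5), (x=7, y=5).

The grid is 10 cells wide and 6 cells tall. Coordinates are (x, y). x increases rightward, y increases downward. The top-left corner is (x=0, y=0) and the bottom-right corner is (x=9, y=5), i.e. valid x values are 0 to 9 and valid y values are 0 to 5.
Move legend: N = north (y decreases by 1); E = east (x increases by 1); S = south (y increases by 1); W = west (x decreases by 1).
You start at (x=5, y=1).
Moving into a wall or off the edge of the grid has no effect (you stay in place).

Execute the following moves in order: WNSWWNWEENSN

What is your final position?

Start: (x=5, y=1)
  W (west): (x=5, y=1) -> (x=4, y=1)
  N (north): (x=4, y=1) -> (x=4, y=0)
  S (south): (x=4, y=0) -> (x=4, y=1)
  W (west): (x=4, y=1) -> (x=3, y=1)
  W (west): (x=3, y=1) -> (x=2, y=1)
  N (north): blocked, stay at (x=2, y=1)
  W (west): blocked, stay at (x=2, y=1)
  E (east): (x=2, y=1) -> (x=3, y=1)
  E (east): (x=3, y=1) -> (x=4, y=1)
  N (north): (x=4, y=1) -> (x=4, y=0)
  S (south): (x=4, y=0) -> (x=4, y=1)
  N (north): (x=4, y=1) -> (x=4, y=0)
Final: (x=4, y=0)

Answer: Final position: (x=4, y=0)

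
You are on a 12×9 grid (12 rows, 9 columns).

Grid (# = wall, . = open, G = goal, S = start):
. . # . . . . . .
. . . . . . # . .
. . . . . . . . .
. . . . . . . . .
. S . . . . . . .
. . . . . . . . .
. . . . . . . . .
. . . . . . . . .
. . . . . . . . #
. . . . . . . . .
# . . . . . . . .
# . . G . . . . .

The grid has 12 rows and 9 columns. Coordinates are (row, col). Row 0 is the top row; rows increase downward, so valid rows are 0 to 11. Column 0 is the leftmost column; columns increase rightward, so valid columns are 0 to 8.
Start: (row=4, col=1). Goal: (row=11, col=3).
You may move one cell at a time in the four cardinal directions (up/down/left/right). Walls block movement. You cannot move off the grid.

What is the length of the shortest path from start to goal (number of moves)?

BFS from (row=4, col=1) until reaching (row=11, col=3):
  Distance 0: (row=4, col=1)
  Distance 1: (row=3, col=1), (row=4, col=0), (row=4, col=2), (row=5, col=1)
  Distance 2: (row=2, col=1), (row=3, col=0), (row=3, col=2), (row=4, col=3), (row=5, col=0), (row=5, col=2), (row=6, col=1)
  Distance 3: (row=1, col=1), (row=2, col=0), (row=2, col=2), (row=3, col=3), (row=4, col=4), (row=5, col=3), (row=6, col=0), (row=6, col=2), (row=7, col=1)
  Distance 4: (row=0, col=1), (row=1, col=0), (row=1, col=2), (row=2, col=3), (row=3, col=4), (row=4, col=5), (row=5, col=4), (row=6, col=3), (row=7, col=0), (row=7, col=2), (row=8, col=1)
  Distance 5: (row=0, col=0), (row=1, col=3), (row=2, col=4), (row=3, col=5), (row=4, col=6), (row=5, col=5), (row=6, col=4), (row=7, col=3), (row=8, col=0), (row=8, col=2), (row=9, col=1)
  Distance 6: (row=0, col=3), (row=1, col=4), (row=2, col=5), (row=3, col=6), (row=4, col=7), (row=5, col=6), (row=6, col=5), (row=7, col=4), (row=8, col=3), (row=9, col=0), (row=9, col=2), (row=10, col=1)
  Distance 7: (row=0, col=4), (row=1, col=5), (row=2, col=6), (row=3, col=7), (row=4, col=8), (row=5, col=7), (row=6, col=6), (row=7, col=5), (row=8, col=4), (row=9, col=3), (row=10, col=2), (row=11, col=1)
  Distance 8: (row=0, col=5), (row=2, col=7), (row=3, col=8), (row=5, col=8), (row=6, col=7), (row=7, col=6), (row=8, col=5), (row=9, col=4), (row=10, col=3), (row=11, col=2)
  Distance 9: (row=0, col=6), (row=1, col=7), (row=2, col=8), (row=6, col=8), (row=7, col=7), (row=8, col=6), (row=9, col=5), (row=10, col=4), (row=11, col=3)  <- goal reached here
One shortest path (9 moves): (row=4, col=1) -> (row=4, col=2) -> (row=4, col=3) -> (row=5, col=3) -> (row=6, col=3) -> (row=7, col=3) -> (row=8, col=3) -> (row=9, col=3) -> (row=10, col=3) -> (row=11, col=3)

Answer: Shortest path length: 9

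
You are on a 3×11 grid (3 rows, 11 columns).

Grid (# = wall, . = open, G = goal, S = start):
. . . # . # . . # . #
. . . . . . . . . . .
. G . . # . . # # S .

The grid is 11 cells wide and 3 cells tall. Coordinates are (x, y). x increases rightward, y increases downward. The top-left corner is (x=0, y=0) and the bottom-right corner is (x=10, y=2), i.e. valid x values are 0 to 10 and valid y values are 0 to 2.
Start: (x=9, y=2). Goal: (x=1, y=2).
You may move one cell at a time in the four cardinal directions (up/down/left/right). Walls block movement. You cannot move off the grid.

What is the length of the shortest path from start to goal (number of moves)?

BFS from (x=9, y=2) until reaching (x=1, y=2):
  Distance 0: (x=9, y=2)
  Distance 1: (x=9, y=1), (x=10, y=2)
  Distance 2: (x=9, y=0), (x=8, y=1), (x=10, y=1)
  Distance 3: (x=7, y=1)
  Distance 4: (x=7, y=0), (x=6, y=1)
  Distance 5: (x=6, y=0), (x=5, y=1), (x=6, y=2)
  Distance 6: (x=4, y=1), (x=5, y=2)
  Distance 7: (x=4, y=0), (x=3, y=1)
  Distance 8: (x=2, y=1), (x=3, y=2)
  Distance 9: (x=2, y=0), (x=1, y=1), (x=2, y=2)
  Distance 10: (x=1, y=0), (x=0, y=1), (x=1, y=2)  <- goal reached here
One shortest path (10 moves): (x=9, y=2) -> (x=9, y=1) -> (x=8, y=1) -> (x=7, y=1) -> (x=6, y=1) -> (x=5, y=1) -> (x=4, y=1) -> (x=3, y=1) -> (x=2, y=1) -> (x=1, y=1) -> (x=1, y=2)

Answer: Shortest path length: 10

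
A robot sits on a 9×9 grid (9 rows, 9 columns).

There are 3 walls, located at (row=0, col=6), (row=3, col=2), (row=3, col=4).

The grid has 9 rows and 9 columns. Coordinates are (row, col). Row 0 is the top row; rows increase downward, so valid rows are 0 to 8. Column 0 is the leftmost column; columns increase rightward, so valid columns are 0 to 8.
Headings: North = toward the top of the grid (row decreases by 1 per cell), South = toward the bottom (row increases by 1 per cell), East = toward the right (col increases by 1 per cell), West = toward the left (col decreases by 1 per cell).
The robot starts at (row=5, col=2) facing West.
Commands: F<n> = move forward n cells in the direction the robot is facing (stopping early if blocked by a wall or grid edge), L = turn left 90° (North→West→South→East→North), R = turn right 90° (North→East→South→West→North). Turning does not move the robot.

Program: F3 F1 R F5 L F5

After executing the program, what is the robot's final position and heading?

Start: (row=5, col=2), facing West
  F3: move forward 2/3 (blocked), now at (row=5, col=0)
  F1: move forward 0/1 (blocked), now at (row=5, col=0)
  R: turn right, now facing North
  F5: move forward 5, now at (row=0, col=0)
  L: turn left, now facing West
  F5: move forward 0/5 (blocked), now at (row=0, col=0)
Final: (row=0, col=0), facing West

Answer: Final position: (row=0, col=0), facing West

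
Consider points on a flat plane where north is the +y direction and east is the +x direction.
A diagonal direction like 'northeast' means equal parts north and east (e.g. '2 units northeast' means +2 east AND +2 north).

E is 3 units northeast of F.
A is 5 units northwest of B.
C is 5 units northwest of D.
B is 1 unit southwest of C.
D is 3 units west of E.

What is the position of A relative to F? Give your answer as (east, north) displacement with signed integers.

Place F at the origin (east=0, north=0).
  E is 3 units northeast of F: delta (east=+3, north=+3); E at (east=3, north=3).
  D is 3 units west of E: delta (east=-3, north=+0); D at (east=0, north=3).
  C is 5 units northwest of D: delta (east=-5, north=+5); C at (east=-5, north=8).
  B is 1 unit southwest of C: delta (east=-1, north=-1); B at (east=-6, north=7).
  A is 5 units northwest of B: delta (east=-5, north=+5); A at (east=-11, north=12).
Therefore A relative to F: (east=-11, north=12).

Answer: A is at (east=-11, north=12) relative to F.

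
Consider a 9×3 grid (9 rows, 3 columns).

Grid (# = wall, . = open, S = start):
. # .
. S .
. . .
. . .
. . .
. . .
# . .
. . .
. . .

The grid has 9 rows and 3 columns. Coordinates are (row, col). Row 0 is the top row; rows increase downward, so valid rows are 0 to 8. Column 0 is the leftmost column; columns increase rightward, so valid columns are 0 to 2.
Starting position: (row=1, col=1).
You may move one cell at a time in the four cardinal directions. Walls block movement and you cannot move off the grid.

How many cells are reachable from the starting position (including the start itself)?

BFS flood-fill from (row=1, col=1):
  Distance 0: (row=1, col=1)
  Distance 1: (row=1, col=0), (row=1, col=2), (row=2, col=1)
  Distance 2: (row=0, col=0), (row=0, col=2), (row=2, col=0), (row=2, col=2), (row=3, col=1)
  Distance 3: (row=3, col=0), (row=3, col=2), (row=4, col=1)
  Distance 4: (row=4, col=0), (row=4, col=2), (row=5, col=1)
  Distance 5: (row=5, col=0), (row=5, col=2), (row=6, col=1)
  Distance 6: (row=6, col=2), (row=7, col=1)
  Distance 7: (row=7, col=0), (row=7, col=2), (row=8, col=1)
  Distance 8: (row=8, col=0), (row=8, col=2)
Total reachable: 25 (grid has 25 open cells total)

Answer: Reachable cells: 25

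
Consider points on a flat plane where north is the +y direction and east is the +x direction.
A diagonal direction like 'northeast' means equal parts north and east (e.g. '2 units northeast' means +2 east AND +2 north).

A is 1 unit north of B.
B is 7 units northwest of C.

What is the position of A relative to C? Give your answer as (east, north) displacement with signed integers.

Answer: A is at (east=-7, north=8) relative to C.

Derivation:
Place C at the origin (east=0, north=0).
  B is 7 units northwest of C: delta (east=-7, north=+7); B at (east=-7, north=7).
  A is 1 unit north of B: delta (east=+0, north=+1); A at (east=-7, north=8).
Therefore A relative to C: (east=-7, north=8).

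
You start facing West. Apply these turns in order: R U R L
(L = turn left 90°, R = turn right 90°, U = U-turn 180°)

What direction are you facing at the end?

Start: West
  R (right (90° clockwise)) -> North
  U (U-turn (180°)) -> South
  R (right (90° clockwise)) -> West
  L (left (90° counter-clockwise)) -> South
Final: South

Answer: Final heading: South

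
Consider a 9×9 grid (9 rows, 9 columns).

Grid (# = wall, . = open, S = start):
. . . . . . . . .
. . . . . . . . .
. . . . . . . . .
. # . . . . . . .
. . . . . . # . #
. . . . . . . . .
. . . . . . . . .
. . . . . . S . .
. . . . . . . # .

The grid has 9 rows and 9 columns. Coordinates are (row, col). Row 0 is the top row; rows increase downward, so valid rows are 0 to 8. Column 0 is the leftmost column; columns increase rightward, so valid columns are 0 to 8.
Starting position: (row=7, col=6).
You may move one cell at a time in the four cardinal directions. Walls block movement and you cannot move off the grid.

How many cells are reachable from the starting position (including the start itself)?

Answer: Reachable cells: 77

Derivation:
BFS flood-fill from (row=7, col=6):
  Distance 0: (row=7, col=6)
  Distance 1: (row=6, col=6), (row=7, col=5), (row=7, col=7), (row=8, col=6)
  Distance 2: (row=5, col=6), (row=6, col=5), (row=6, col=7), (row=7, col=4), (row=7, col=8), (row=8, col=5)
  Distance 3: (row=5, col=5), (row=5, col=7), (row=6, col=4), (row=6, col=8), (row=7, col=3), (row=8, col=4), (row=8, col=8)
  Distance 4: (row=4, col=5), (row=4, col=7), (row=5, col=4), (row=5, col=8), (row=6, col=3), (row=7, col=2), (row=8, col=3)
  Distance 5: (row=3, col=5), (row=3, col=7), (row=4, col=4), (row=5, col=3), (row=6, col=2), (row=7, col=1), (row=8, col=2)
  Distance 6: (row=2, col=5), (row=2, col=7), (row=3, col=4), (row=3, col=6), (row=3, col=8), (row=4, col=3), (row=5, col=2), (row=6, col=1), (row=7, col=0), (row=8, col=1)
  Distance 7: (row=1, col=5), (row=1, col=7), (row=2, col=4), (row=2, col=6), (row=2, col=8), (row=3, col=3), (row=4, col=2), (row=5, col=1), (row=6, col=0), (row=8, col=0)
  Distance 8: (row=0, col=5), (row=0, col=7), (row=1, col=4), (row=1, col=6), (row=1, col=8), (row=2, col=3), (row=3, col=2), (row=4, col=1), (row=5, col=0)
  Distance 9: (row=0, col=4), (row=0, col=6), (row=0, col=8), (row=1, col=3), (row=2, col=2), (row=4, col=0)
  Distance 10: (row=0, col=3), (row=1, col=2), (row=2, col=1), (row=3, col=0)
  Distance 11: (row=0, col=2), (row=1, col=1), (row=2, col=0)
  Distance 12: (row=0, col=1), (row=1, col=0)
  Distance 13: (row=0, col=0)
Total reachable: 77 (grid has 77 open cells total)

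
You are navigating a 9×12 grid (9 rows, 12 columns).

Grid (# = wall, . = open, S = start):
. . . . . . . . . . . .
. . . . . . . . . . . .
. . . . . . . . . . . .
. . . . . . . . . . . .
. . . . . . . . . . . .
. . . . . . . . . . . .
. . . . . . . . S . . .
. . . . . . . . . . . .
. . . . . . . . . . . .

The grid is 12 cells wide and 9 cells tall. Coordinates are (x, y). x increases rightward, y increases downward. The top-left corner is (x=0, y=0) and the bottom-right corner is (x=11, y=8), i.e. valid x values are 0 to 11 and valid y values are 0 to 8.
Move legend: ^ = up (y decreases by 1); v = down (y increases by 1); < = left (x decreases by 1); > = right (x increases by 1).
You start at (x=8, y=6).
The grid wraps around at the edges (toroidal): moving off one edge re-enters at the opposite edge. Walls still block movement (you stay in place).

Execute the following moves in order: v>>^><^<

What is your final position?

Answer: Final position: (x=9, y=5)

Derivation:
Start: (x=8, y=6)
  v (down): (x=8, y=6) -> (x=8, y=7)
  > (right): (x=8, y=7) -> (x=9, y=7)
  > (right): (x=9, y=7) -> (x=10, y=7)
  ^ (up): (x=10, y=7) -> (x=10, y=6)
  > (right): (x=10, y=6) -> (x=11, y=6)
  < (left): (x=11, y=6) -> (x=10, y=6)
  ^ (up): (x=10, y=6) -> (x=10, y=5)
  < (left): (x=10, y=5) -> (x=9, y=5)
Final: (x=9, y=5)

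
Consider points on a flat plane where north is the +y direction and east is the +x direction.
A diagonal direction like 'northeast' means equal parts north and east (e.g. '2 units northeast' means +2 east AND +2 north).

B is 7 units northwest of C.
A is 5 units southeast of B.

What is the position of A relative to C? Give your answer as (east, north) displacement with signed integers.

Place C at the origin (east=0, north=0).
  B is 7 units northwest of C: delta (east=-7, north=+7); B at (east=-7, north=7).
  A is 5 units southeast of B: delta (east=+5, north=-5); A at (east=-2, north=2).
Therefore A relative to C: (east=-2, north=2).

Answer: A is at (east=-2, north=2) relative to C.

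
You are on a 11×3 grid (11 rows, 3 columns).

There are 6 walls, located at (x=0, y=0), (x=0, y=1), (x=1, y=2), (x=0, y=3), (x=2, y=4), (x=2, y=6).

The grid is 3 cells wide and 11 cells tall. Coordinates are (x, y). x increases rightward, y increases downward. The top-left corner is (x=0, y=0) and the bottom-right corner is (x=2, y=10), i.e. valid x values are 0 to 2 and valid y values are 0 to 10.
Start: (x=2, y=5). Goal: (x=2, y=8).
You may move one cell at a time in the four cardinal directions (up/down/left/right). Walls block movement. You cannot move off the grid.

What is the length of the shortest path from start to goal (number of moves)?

BFS from (x=2, y=5) until reaching (x=2, y=8):
  Distance 0: (x=2, y=5)
  Distance 1: (x=1, y=5)
  Distance 2: (x=1, y=4), (x=0, y=5), (x=1, y=6)
  Distance 3: (x=1, y=3), (x=0, y=4), (x=0, y=6), (x=1, y=7)
  Distance 4: (x=2, y=3), (x=0, y=7), (x=2, y=7), (x=1, y=8)
  Distance 5: (x=2, y=2), (x=0, y=8), (x=2, y=8), (x=1, y=9)  <- goal reached here
One shortest path (5 moves): (x=2, y=5) -> (x=1, y=5) -> (x=1, y=6) -> (x=1, y=7) -> (x=2, y=7) -> (x=2, y=8)

Answer: Shortest path length: 5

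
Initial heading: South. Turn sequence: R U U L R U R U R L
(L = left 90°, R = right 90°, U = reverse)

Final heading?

Answer: Final heading: North

Derivation:
Start: South
  R (right (90° clockwise)) -> West
  U (U-turn (180°)) -> East
  U (U-turn (180°)) -> West
  L (left (90° counter-clockwise)) -> South
  R (right (90° clockwise)) -> West
  U (U-turn (180°)) -> East
  R (right (90° clockwise)) -> South
  U (U-turn (180°)) -> North
  R (right (90° clockwise)) -> East
  L (left (90° counter-clockwise)) -> North
Final: North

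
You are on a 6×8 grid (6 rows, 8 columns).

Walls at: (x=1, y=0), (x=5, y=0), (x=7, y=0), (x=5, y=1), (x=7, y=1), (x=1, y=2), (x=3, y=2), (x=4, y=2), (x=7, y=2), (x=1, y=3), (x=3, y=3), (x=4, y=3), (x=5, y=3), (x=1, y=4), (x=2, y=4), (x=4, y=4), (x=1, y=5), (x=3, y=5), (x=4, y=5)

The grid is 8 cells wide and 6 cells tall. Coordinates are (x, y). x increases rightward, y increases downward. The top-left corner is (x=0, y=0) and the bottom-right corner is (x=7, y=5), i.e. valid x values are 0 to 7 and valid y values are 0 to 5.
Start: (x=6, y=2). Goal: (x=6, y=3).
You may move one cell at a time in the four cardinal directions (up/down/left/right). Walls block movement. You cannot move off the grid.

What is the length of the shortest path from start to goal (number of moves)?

Answer: Shortest path length: 1

Derivation:
BFS from (x=6, y=2) until reaching (x=6, y=3):
  Distance 0: (x=6, y=2)
  Distance 1: (x=6, y=1), (x=5, y=2), (x=6, y=3)  <- goal reached here
One shortest path (1 moves): (x=6, y=2) -> (x=6, y=3)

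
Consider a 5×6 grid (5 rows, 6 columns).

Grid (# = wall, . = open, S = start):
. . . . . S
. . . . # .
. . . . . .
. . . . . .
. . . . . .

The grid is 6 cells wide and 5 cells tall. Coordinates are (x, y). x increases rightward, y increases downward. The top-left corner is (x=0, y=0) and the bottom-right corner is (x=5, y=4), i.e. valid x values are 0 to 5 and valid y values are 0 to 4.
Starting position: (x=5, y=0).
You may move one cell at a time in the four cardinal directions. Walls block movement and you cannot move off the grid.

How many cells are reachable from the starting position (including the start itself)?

BFS flood-fill from (x=5, y=0):
  Distance 0: (x=5, y=0)
  Distance 1: (x=4, y=0), (x=5, y=1)
  Distance 2: (x=3, y=0), (x=5, y=2)
  Distance 3: (x=2, y=0), (x=3, y=1), (x=4, y=2), (x=5, y=3)
  Distance 4: (x=1, y=0), (x=2, y=1), (x=3, y=2), (x=4, y=3), (x=5, y=4)
  Distance 5: (x=0, y=0), (x=1, y=1), (x=2, y=2), (x=3, y=3), (x=4, y=4)
  Distance 6: (x=0, y=1), (x=1, y=2), (x=2, y=3), (x=3, y=4)
  Distance 7: (x=0, y=2), (x=1, y=3), (x=2, y=4)
  Distance 8: (x=0, y=3), (x=1, y=4)
  Distance 9: (x=0, y=4)
Total reachable: 29 (grid has 29 open cells total)

Answer: Reachable cells: 29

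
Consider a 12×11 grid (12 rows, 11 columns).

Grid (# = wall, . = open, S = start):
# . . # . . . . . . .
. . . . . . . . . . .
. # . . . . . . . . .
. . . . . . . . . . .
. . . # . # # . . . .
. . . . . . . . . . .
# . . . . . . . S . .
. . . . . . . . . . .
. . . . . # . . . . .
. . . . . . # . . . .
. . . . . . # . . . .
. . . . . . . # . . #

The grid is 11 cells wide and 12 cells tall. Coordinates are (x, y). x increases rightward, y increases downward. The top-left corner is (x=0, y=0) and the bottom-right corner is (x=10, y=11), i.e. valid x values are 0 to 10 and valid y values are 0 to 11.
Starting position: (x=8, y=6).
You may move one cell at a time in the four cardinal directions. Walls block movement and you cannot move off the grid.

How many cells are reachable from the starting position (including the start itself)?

BFS flood-fill from (x=8, y=6):
  Distance 0: (x=8, y=6)
  Distance 1: (x=8, y=5), (x=7, y=6), (x=9, y=6), (x=8, y=7)
  Distance 2: (x=8, y=4), (x=7, y=5), (x=9, y=5), (x=6, y=6), (x=10, y=6), (x=7, y=7), (x=9, y=7), (x=8, y=8)
  Distance 3: (x=8, y=3), (x=7, y=4), (x=9, y=4), (x=6, y=5), (x=10, y=5), (x=5, y=6), (x=6, y=7), (x=10, y=7), (x=7, y=8), (x=9, y=8), (x=8, y=9)
  Distance 4: (x=8, y=2), (x=7, y=3), (x=9, y=3), (x=10, y=4), (x=5, y=5), (x=4, y=6), (x=5, y=7), (x=6, y=8), (x=10, y=8), (x=7, y=9), (x=9, y=9), (x=8, y=10)
  Distance 5: (x=8, y=1), (x=7, y=2), (x=9, y=2), (x=6, y=3), (x=10, y=3), (x=4, y=5), (x=3, y=6), (x=4, y=7), (x=10, y=9), (x=7, y=10), (x=9, y=10), (x=8, y=11)
  Distance 6: (x=8, y=0), (x=7, y=1), (x=9, y=1), (x=6, y=2), (x=10, y=2), (x=5, y=3), (x=4, y=4), (x=3, y=5), (x=2, y=6), (x=3, y=7), (x=4, y=8), (x=10, y=10), (x=9, y=11)
  Distance 7: (x=7, y=0), (x=9, y=0), (x=6, y=1), (x=10, y=1), (x=5, y=2), (x=4, y=3), (x=2, y=5), (x=1, y=6), (x=2, y=7), (x=3, y=8), (x=4, y=9)
  Distance 8: (x=6, y=0), (x=10, y=0), (x=5, y=1), (x=4, y=2), (x=3, y=3), (x=2, y=4), (x=1, y=5), (x=1, y=7), (x=2, y=8), (x=3, y=9), (x=5, y=9), (x=4, y=10)
  Distance 9: (x=5, y=0), (x=4, y=1), (x=3, y=2), (x=2, y=3), (x=1, y=4), (x=0, y=5), (x=0, y=7), (x=1, y=8), (x=2, y=9), (x=3, y=10), (x=5, y=10), (x=4, y=11)
  Distance 10: (x=4, y=0), (x=3, y=1), (x=2, y=2), (x=1, y=3), (x=0, y=4), (x=0, y=8), (x=1, y=9), (x=2, y=10), (x=3, y=11), (x=5, y=11)
  Distance 11: (x=2, y=1), (x=0, y=3), (x=0, y=9), (x=1, y=10), (x=2, y=11), (x=6, y=11)
  Distance 12: (x=2, y=0), (x=1, y=1), (x=0, y=2), (x=0, y=10), (x=1, y=11)
  Distance 13: (x=1, y=0), (x=0, y=1), (x=0, y=11)
Total reachable: 120 (grid has 120 open cells total)

Answer: Reachable cells: 120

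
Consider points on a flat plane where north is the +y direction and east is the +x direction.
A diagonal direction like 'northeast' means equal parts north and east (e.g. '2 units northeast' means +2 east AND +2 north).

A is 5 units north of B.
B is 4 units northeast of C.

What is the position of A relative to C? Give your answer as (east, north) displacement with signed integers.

Place C at the origin (east=0, north=0).
  B is 4 units northeast of C: delta (east=+4, north=+4); B at (east=4, north=4).
  A is 5 units north of B: delta (east=+0, north=+5); A at (east=4, north=9).
Therefore A relative to C: (east=4, north=9).

Answer: A is at (east=4, north=9) relative to C.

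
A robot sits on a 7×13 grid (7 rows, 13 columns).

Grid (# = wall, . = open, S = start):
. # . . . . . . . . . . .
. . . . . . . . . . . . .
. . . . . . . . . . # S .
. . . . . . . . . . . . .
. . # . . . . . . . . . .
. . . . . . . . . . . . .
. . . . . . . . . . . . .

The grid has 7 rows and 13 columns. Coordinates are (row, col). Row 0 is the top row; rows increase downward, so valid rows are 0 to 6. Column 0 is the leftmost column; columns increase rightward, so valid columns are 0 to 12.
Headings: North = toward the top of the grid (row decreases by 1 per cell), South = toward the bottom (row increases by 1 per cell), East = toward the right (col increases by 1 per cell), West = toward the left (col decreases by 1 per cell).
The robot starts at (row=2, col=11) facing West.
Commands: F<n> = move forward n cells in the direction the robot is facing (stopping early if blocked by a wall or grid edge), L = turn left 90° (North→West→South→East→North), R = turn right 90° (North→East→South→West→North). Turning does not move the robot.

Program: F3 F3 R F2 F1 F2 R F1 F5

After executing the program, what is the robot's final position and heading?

Start: (row=2, col=11), facing West
  F3: move forward 0/3 (blocked), now at (row=2, col=11)
  F3: move forward 0/3 (blocked), now at (row=2, col=11)
  R: turn right, now facing North
  F2: move forward 2, now at (row=0, col=11)
  F1: move forward 0/1 (blocked), now at (row=0, col=11)
  F2: move forward 0/2 (blocked), now at (row=0, col=11)
  R: turn right, now facing East
  F1: move forward 1, now at (row=0, col=12)
  F5: move forward 0/5 (blocked), now at (row=0, col=12)
Final: (row=0, col=12), facing East

Answer: Final position: (row=0, col=12), facing East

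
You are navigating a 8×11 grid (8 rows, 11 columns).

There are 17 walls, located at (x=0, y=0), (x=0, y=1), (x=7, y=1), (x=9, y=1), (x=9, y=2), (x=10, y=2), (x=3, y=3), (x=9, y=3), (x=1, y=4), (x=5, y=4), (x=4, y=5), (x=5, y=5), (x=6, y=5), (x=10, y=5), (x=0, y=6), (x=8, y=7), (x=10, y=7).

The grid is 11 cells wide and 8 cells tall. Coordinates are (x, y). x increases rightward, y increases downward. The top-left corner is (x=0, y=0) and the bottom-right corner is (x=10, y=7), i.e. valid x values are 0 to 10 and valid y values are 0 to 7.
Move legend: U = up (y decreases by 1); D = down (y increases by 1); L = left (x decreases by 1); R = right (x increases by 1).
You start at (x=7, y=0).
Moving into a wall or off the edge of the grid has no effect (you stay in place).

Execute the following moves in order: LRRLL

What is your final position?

Start: (x=7, y=0)
  L (left): (x=7, y=0) -> (x=6, y=0)
  R (right): (x=6, y=0) -> (x=7, y=0)
  R (right): (x=7, y=0) -> (x=8, y=0)
  L (left): (x=8, y=0) -> (x=7, y=0)
  L (left): (x=7, y=0) -> (x=6, y=0)
Final: (x=6, y=0)

Answer: Final position: (x=6, y=0)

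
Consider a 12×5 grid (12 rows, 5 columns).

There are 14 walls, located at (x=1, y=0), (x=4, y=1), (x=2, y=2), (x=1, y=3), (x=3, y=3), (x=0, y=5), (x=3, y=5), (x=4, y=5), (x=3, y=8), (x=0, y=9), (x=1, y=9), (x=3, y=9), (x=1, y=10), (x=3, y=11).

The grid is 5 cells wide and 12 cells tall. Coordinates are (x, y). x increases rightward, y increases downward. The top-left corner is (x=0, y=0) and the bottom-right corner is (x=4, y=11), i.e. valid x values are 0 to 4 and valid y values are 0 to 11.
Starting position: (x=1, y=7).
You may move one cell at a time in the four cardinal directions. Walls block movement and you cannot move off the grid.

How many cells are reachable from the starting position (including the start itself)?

Answer: Reachable cells: 46

Derivation:
BFS flood-fill from (x=1, y=7):
  Distance 0: (x=1, y=7)
  Distance 1: (x=1, y=6), (x=0, y=7), (x=2, y=7), (x=1, y=8)
  Distance 2: (x=1, y=5), (x=0, y=6), (x=2, y=6), (x=3, y=7), (x=0, y=8), (x=2, y=8)
  Distance 3: (x=1, y=4), (x=2, y=5), (x=3, y=6), (x=4, y=7), (x=2, y=9)
  Distance 4: (x=0, y=4), (x=2, y=4), (x=4, y=6), (x=4, y=8), (x=2, y=10)
  Distance 5: (x=0, y=3), (x=2, y=3), (x=3, y=4), (x=4, y=9), (x=3, y=10), (x=2, y=11)
  Distance 6: (x=0, y=2), (x=4, y=4), (x=4, y=10), (x=1, y=11)
  Distance 7: (x=0, y=1), (x=1, y=2), (x=4, y=3), (x=0, y=11), (x=4, y=11)
  Distance 8: (x=0, y=0), (x=1, y=1), (x=4, y=2), (x=0, y=10)
  Distance 9: (x=2, y=1), (x=3, y=2)
  Distance 10: (x=2, y=0), (x=3, y=1)
  Distance 11: (x=3, y=0)
  Distance 12: (x=4, y=0)
Total reachable: 46 (grid has 46 open cells total)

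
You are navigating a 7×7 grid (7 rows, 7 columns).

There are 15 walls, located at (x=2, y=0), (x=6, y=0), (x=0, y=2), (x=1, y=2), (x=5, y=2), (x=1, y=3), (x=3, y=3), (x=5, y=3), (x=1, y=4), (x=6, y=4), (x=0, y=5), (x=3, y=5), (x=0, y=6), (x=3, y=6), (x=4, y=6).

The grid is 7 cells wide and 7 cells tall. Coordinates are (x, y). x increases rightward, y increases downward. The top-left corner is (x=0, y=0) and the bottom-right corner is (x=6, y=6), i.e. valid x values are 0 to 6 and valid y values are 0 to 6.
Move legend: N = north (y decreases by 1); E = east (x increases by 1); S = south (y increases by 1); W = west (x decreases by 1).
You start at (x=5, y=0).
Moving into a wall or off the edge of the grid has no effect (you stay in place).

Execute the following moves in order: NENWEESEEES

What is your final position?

Start: (x=5, y=0)
  N (north): blocked, stay at (x=5, y=0)
  E (east): blocked, stay at (x=5, y=0)
  N (north): blocked, stay at (x=5, y=0)
  W (west): (x=5, y=0) -> (x=4, y=0)
  E (east): (x=4, y=0) -> (x=5, y=0)
  E (east): blocked, stay at (x=5, y=0)
  S (south): (x=5, y=0) -> (x=5, y=1)
  E (east): (x=5, y=1) -> (x=6, y=1)
  E (east): blocked, stay at (x=6, y=1)
  E (east): blocked, stay at (x=6, y=1)
  S (south): (x=6, y=1) -> (x=6, y=2)
Final: (x=6, y=2)

Answer: Final position: (x=6, y=2)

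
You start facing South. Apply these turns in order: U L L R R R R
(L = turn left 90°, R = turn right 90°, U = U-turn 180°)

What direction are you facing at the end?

Answer: Final heading: South

Derivation:
Start: South
  U (U-turn (180°)) -> North
  L (left (90° counter-clockwise)) -> West
  L (left (90° counter-clockwise)) -> South
  R (right (90° clockwise)) -> West
  R (right (90° clockwise)) -> North
  R (right (90° clockwise)) -> East
  R (right (90° clockwise)) -> South
Final: South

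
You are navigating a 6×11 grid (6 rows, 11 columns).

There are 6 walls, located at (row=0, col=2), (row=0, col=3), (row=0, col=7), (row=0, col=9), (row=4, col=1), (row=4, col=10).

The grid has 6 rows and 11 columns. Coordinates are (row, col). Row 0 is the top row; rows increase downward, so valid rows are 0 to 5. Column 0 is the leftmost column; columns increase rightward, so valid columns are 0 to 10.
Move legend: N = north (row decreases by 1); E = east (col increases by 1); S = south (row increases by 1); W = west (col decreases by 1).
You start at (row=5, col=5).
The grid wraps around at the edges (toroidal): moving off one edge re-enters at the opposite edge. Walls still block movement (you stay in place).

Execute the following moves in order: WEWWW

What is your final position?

Answer: Final position: (row=5, col=2)

Derivation:
Start: (row=5, col=5)
  W (west): (row=5, col=5) -> (row=5, col=4)
  E (east): (row=5, col=4) -> (row=5, col=5)
  W (west): (row=5, col=5) -> (row=5, col=4)
  W (west): (row=5, col=4) -> (row=5, col=3)
  W (west): (row=5, col=3) -> (row=5, col=2)
Final: (row=5, col=2)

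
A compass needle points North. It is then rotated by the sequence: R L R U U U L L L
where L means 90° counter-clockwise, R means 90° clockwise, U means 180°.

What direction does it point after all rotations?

Answer: Final heading: North

Derivation:
Start: North
  R (right (90° clockwise)) -> East
  L (left (90° counter-clockwise)) -> North
  R (right (90° clockwise)) -> East
  U (U-turn (180°)) -> West
  U (U-turn (180°)) -> East
  U (U-turn (180°)) -> West
  L (left (90° counter-clockwise)) -> South
  L (left (90° counter-clockwise)) -> East
  L (left (90° counter-clockwise)) -> North
Final: North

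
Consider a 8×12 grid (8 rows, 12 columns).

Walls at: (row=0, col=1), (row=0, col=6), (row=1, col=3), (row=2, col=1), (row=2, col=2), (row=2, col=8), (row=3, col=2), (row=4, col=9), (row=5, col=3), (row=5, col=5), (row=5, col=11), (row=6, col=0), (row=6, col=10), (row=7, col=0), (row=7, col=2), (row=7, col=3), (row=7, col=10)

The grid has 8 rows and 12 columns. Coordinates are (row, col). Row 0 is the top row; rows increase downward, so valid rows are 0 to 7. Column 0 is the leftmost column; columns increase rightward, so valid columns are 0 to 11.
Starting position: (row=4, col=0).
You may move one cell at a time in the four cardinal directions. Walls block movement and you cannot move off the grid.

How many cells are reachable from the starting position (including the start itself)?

Answer: Reachable cells: 77

Derivation:
BFS flood-fill from (row=4, col=0):
  Distance 0: (row=4, col=0)
  Distance 1: (row=3, col=0), (row=4, col=1), (row=5, col=0)
  Distance 2: (row=2, col=0), (row=3, col=1), (row=4, col=2), (row=5, col=1)
  Distance 3: (row=1, col=0), (row=4, col=3), (row=5, col=2), (row=6, col=1)
  Distance 4: (row=0, col=0), (row=1, col=1), (row=3, col=3), (row=4, col=4), (row=6, col=2), (row=7, col=1)
  Distance 5: (row=1, col=2), (row=2, col=3), (row=3, col=4), (row=4, col=5), (row=5, col=4), (row=6, col=3)
  Distance 6: (row=0, col=2), (row=2, col=4), (row=3, col=5), (row=4, col=6), (row=6, col=4)
  Distance 7: (row=0, col=3), (row=1, col=4), (row=2, col=5), (row=3, col=6), (row=4, col=7), (row=5, col=6), (row=6, col=5), (row=7, col=4)
  Distance 8: (row=0, col=4), (row=1, col=5), (row=2, col=6), (row=3, col=7), (row=4, col=8), (row=5, col=7), (row=6, col=6), (row=7, col=5)
  Distance 9: (row=0, col=5), (row=1, col=6), (row=2, col=7), (row=3, col=8), (row=5, col=8), (row=6, col=7), (row=7, col=6)
  Distance 10: (row=1, col=7), (row=3, col=9), (row=5, col=9), (row=6, col=8), (row=7, col=7)
  Distance 11: (row=0, col=7), (row=1, col=8), (row=2, col=9), (row=3, col=10), (row=5, col=10), (row=6, col=9), (row=7, col=8)
  Distance 12: (row=0, col=8), (row=1, col=9), (row=2, col=10), (row=3, col=11), (row=4, col=10), (row=7, col=9)
  Distance 13: (row=0, col=9), (row=1, col=10), (row=2, col=11), (row=4, col=11)
  Distance 14: (row=0, col=10), (row=1, col=11)
  Distance 15: (row=0, col=11)
Total reachable: 77 (grid has 79 open cells total)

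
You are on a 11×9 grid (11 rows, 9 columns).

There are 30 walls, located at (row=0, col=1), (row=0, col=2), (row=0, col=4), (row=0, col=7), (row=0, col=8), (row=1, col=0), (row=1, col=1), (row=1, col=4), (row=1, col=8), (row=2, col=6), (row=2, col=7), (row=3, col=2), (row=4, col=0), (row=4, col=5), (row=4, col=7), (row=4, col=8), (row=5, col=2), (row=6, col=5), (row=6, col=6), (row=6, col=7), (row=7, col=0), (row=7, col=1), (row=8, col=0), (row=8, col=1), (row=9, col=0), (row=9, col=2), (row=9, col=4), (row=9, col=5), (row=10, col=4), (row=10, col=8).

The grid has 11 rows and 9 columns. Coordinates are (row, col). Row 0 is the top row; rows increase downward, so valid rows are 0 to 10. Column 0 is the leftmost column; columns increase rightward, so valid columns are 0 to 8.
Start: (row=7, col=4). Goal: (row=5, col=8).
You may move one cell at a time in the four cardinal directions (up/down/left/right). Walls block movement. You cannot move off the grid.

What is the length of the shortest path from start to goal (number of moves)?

Answer: Shortest path length: 6

Derivation:
BFS from (row=7, col=4) until reaching (row=5, col=8):
  Distance 0: (row=7, col=4)
  Distance 1: (row=6, col=4), (row=7, col=3), (row=7, col=5), (row=8, col=4)
  Distance 2: (row=5, col=4), (row=6, col=3), (row=7, col=2), (row=7, col=6), (row=8, col=3), (row=8, col=5)
  Distance 3: (row=4, col=4), (row=5, col=3), (row=5, col=5), (row=6, col=2), (row=7, col=7), (row=8, col=2), (row=8, col=6), (row=9, col=3)
  Distance 4: (row=3, col=4), (row=4, col=3), (row=5, col=6), (row=6, col=1), (row=7, col=8), (row=8, col=7), (row=9, col=6), (row=10, col=3)
  Distance 5: (row=2, col=4), (row=3, col=3), (row=3, col=5), (row=4, col=2), (row=4, col=6), (row=5, col=1), (row=5, col=7), (row=6, col=0), (row=6, col=8), (row=8, col=8), (row=9, col=7), (row=10, col=2), (row=10, col=6)
  Distance 6: (row=2, col=3), (row=2, col=5), (row=3, col=6), (row=4, col=1), (row=5, col=0), (row=5, col=8), (row=9, col=8), (row=10, col=1), (row=10, col=5), (row=10, col=7)  <- goal reached here
One shortest path (6 moves): (row=7, col=4) -> (row=7, col=5) -> (row=7, col=6) -> (row=7, col=7) -> (row=7, col=8) -> (row=6, col=8) -> (row=5, col=8)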